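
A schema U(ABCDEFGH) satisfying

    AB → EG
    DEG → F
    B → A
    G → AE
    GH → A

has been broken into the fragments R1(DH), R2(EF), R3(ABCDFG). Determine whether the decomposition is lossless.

No

Chase test. Columns are ABCDEFGH; row i has aⱼ where attribute j ∈ Ri, else bᵢⱼ.
Initial tableau (one row per fragment):
  row 1: b11 b12 b13 a4 b15 b16 b17 a8
  row 2: b21 b22 b23 b24 a5 a6 b27 b28
  row 3: a1 a2 a3 a4 b35 a6 a7 b38
No row becomes fully distinguished — the join is lossy.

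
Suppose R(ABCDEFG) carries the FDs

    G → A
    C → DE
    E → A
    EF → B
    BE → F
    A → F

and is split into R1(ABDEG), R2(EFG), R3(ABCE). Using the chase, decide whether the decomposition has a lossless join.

No

Chase test. Columns are ABCDEFG; row i has aⱼ where attribute j ∈ Ri, else bᵢⱼ.
Initial tableau (one row per fragment):
  row 1: a1 a2 b13 a4 a5 b16 a7
  row 2: b21 b22 b23 b24 a5 a6 a7
  row 3: a1 a2 a3 b34 a5 b36 b37
Rows 1 and 2 agree on G; apply G→A and equate their A entries.
Rows 1 and 3 agree on BE; apply BE→F and equate their F entries.
Rows 1 and 2 agree on A; apply A→F and equate their F entries.
Rows 1 and 2 agree on EF; apply EF→B and equate their B entries.
No row becomes fully distinguished — the join is lossy.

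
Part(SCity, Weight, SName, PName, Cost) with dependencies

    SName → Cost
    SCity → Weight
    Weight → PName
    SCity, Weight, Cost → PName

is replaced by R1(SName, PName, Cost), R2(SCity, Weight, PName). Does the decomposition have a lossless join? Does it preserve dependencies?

lossy but dependency-preserving

Lossless test: (PName)⁺ = {PName}, which is a superkey of neither fragment — lossy.
Dependency preservation: SCity, Weight, Cost → PName is not contained in any single fragment, but the restricted closure of its left-hand side across the fragments still reaches the right-hand side; the remaining FDs each lie inside some fragment. All dependencies are preserved.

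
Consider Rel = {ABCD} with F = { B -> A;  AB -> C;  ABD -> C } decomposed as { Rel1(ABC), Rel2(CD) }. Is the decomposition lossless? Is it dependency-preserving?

lossy but dependency-preserving

Lossless test: (C)⁺ = {C}, which is a superkey of neither fragment — lossy.
Dependency preservation: ABD → C is not contained in any single fragment, but the restricted closure of its left-hand side across the fragments still reaches the right-hand side; the remaining FDs each lie inside some fragment. All dependencies are preserved.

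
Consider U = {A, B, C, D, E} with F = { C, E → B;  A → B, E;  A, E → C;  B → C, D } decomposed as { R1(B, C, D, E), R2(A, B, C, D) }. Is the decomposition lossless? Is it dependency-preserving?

Lossless test: (B, C, D)⁺ = {B, C, D}, which is a superkey of neither fragment — lossy.
Dependency preservation: the restricted closure of {A} across the fragments never reaches {B, E}, so A → B, E cannot be enforced without a join — not preserved.

lossy and not dependency-preserving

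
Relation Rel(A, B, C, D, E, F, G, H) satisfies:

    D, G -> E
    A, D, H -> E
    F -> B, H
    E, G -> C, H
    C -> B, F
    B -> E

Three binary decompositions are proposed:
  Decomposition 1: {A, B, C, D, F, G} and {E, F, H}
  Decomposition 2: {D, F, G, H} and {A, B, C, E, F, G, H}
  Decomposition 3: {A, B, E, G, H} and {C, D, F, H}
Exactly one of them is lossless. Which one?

Decomposition 1

Decomposition 1: common = {F}, closure = {B, E, F, H} → lossless.
Decomposition 2: common = {F, G, H}, closure = {B, C, E, F, G, H} → lossy.
Decomposition 3: common = {H}, closure = {H} → lossy.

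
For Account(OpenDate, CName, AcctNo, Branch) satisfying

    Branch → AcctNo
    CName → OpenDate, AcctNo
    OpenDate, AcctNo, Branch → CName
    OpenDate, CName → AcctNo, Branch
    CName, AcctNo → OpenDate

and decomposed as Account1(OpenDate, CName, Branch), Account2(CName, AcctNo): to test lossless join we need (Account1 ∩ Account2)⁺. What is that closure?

Account1 ∩ Account2 = {CName}.
CName → OpenDate, AcctNo applies, adding OpenDate, AcctNo
OpenDate, CName → AcctNo, Branch applies, adding Branch
Closure: {OpenDate, CName, AcctNo, Branch}.

OpenDate, CName, AcctNo, Branch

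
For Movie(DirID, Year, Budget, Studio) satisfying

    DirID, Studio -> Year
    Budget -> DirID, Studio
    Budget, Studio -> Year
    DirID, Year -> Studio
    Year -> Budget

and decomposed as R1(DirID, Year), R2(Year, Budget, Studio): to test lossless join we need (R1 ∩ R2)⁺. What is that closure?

R1 ∩ R2 = {Year}.
Year → Budget applies, adding Budget
Budget → DirID, Studio applies, adding DirID, Studio
Closure: {DirID, Year, Budget, Studio}.

DirID, Year, Budget, Studio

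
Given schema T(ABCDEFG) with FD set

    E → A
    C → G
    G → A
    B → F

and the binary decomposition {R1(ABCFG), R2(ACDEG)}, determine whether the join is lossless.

No

Common attributes: R1 ∩ R2 = {ACG}.
No dependency enlarges {ACG}, so (ACG)⁺ = {ACG}.
The closure contains neither all of R1 = {ABCFG} nor all of R2 = {ACDEG}, so the common attributes are not a superkey of either fragment. The join is lossy.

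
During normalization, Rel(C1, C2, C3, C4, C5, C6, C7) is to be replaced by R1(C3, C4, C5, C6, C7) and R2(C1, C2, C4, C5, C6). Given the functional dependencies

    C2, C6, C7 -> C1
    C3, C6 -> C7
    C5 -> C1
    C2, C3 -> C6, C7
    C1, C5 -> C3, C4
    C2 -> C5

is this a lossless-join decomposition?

Common attributes: R1 ∩ R2 = {C4, C5, C6}.
Closure of {C4, C5, C6}: C5 → C1 applies, adding C1; C1, C5 → C3, C4 applies, adding C3; C3, C6 → C7 applies, adding C7. So (C4, C5, C6)⁺ = {C1, C3, C4, C5, C6, C7}.
This closure contains every attribute of R1, so R1 ∩ R2 → R1. The join is lossless.

Yes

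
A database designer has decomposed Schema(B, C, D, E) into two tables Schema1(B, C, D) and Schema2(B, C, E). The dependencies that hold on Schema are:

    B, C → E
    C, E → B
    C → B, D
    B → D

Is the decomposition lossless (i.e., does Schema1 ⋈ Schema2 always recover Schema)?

Yes

Common attributes: Schema1 ∩ Schema2 = {B, C}.
Closure of {B, C}: B, C → E applies, adding E; C → B, D applies, adding D. So (B, C)⁺ = {B, C, D, E}.
This closure contains every attribute of Schema1, so Schema1 ∩ Schema2 → Schema1. The join is lossless.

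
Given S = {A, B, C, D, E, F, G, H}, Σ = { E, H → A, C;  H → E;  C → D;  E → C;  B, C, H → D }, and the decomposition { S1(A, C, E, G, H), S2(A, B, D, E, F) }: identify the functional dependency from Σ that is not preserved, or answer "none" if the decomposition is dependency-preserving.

Check C → D: no single fragment contains all of {C, D}, and the restricted closure of {C} across the fragments never reaches {D}.
E, H → A, C is preserved.
H → E is preserved.
E → C is preserved.
B, C, H → D is preserved.

C → D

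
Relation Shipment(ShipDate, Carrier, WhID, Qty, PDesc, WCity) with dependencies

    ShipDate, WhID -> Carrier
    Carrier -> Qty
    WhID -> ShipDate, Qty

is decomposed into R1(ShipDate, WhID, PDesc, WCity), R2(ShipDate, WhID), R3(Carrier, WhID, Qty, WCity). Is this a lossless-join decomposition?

Chase test. Columns are ShipDate, Carrier, WhID, Qty, PDesc, WCity; row i has aⱼ where attribute j ∈ Ri, else bᵢⱼ.
Initial tableau (one row per fragment):
  row 1: a1 b12 a3 b14 a5 a6
  row 2: a1 b22 a3 b24 b25 b26
  row 3: b31 a2 a3 a4 b35 a6
Rows 1 and 2 agree on ShipDate, WhID; apply ShipDate, WhID→Carrier and equate their Carrier entries.
Rows 1 and 2 agree on Carrier; apply Carrier→Qty and equate their Qty entries.
Rows 1 and 3 agree on WhID; apply WhID→ShipDate, Qty and equate their ShipDate, Qty entries.
Rows 1 and 3 agree on ShipDate, WhID; apply ShipDate, WhID→Carrier and equate their Carrier entries.
Row 1 is now all distinguished symbols — the join is lossless.

Yes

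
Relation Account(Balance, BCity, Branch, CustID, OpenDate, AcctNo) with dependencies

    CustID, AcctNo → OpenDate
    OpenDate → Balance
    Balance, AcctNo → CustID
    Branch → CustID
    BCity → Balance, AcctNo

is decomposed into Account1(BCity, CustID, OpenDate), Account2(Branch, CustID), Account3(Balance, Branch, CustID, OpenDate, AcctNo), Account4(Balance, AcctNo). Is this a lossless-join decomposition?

No

Chase test. Columns are Balance, BCity, Branch, CustID, OpenDate, AcctNo; row i has aⱼ where attribute j ∈ Accounti, else bᵢⱼ.
Initial tableau (one row per fragment):
  row 1: b11 a2 b13 a4 a5 b16
  row 2: b21 b22 a3 a4 b25 b26
  row 3: a1 b32 a3 a4 a5 a6
  row 4: a1 b42 b43 b44 b45 a6
Rows 1 and 3 agree on OpenDate; apply OpenDate→Balance and equate their Balance entries.
Rows 3 and 4 agree on Balance, AcctNo; apply Balance, AcctNo→CustID and equate their CustID entries.
Rows 3 and 4 agree on CustID, AcctNo; apply CustID, AcctNo→OpenDate and equate their OpenDate entries.
No row becomes fully distinguished — the join is lossy.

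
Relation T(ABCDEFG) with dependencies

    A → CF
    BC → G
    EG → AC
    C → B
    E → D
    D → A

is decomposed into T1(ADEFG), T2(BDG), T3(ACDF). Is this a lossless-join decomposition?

Chase test. Columns are ABCDEFG; row i has aⱼ where attribute j ∈ Ti, else bᵢⱼ.
Initial tableau (one row per fragment):
  row 1: a1 b12 b13 a4 a5 a6 a7
  row 2: b21 a2 b23 a4 b25 b26 a7
  row 3: a1 b32 a3 a4 b35 a6 b37
Rows 1 and 3 agree on A; apply A→CF and equate their CF entries.
Rows 1 and 3 agree on C; apply C→B and equate their B entries.
Rows 1 and 2 agree on D; apply D→A and equate their A entries.
Rows 1 and 2 agree on A; apply A→CF and equate their CF entries.
Rows 1 and 3 agree on BC; apply BC→G and equate their G entries.
Rows 1 and 2 agree on C; apply C→B and equate their B entries.
Row 1 is now all distinguished symbols — the join is lossless.

Yes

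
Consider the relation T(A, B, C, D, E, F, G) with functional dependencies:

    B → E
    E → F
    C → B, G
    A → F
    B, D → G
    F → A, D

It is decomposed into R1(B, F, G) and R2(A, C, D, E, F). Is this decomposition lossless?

Common attributes: R1 ∩ R2 = {F}.
Closure of {F}: F → A, D applies, adding A, D. So (F)⁺ = {A, D, F}.
The closure contains neither all of R1 = {B, F, G} nor all of R2 = {A, C, D, E, F}, so the common attributes are not a superkey of either fragment. The join is lossy.

No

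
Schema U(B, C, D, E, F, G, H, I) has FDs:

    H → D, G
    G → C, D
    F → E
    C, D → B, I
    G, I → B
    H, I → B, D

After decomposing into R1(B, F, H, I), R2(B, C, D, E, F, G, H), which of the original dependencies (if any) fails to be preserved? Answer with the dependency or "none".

C, D → B, I

Check C, D → B, I: no single fragment contains all of {B, C, D, I}, and the restricted closure of {C, D} across the fragments never reaches {B, I}.
H → D, G is preserved.
G → C, D is preserved.
F → E is preserved.
G, I → B is preserved.
H, I → B, D is preserved.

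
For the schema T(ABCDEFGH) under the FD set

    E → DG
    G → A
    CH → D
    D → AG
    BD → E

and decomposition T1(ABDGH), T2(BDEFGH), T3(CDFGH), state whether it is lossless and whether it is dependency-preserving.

lossy but dependency-preserving

Lossless test (chase): Rows 1 and 2 agree on G; apply G→A and equate their A entries. Rows 1 and 3 agree on G; apply G→A and equate their A entries. Rows 1 and 2 agree on BD; apply BD→E and equate their E entries. No row becomes fully distinguished — the join is lossy.
Dependency preservation: every FD's attributes lie within a single fragment, so each can be enforced locally — preserved.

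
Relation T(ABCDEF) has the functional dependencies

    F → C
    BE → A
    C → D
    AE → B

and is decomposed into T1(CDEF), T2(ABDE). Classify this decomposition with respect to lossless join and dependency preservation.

Lossless test: (DE)⁺ = {DE}, which is a superkey of neither fragment — lossy.
Dependency preservation: every FD's attributes lie within a single fragment, so each can be enforced locally — preserved.

lossy but dependency-preserving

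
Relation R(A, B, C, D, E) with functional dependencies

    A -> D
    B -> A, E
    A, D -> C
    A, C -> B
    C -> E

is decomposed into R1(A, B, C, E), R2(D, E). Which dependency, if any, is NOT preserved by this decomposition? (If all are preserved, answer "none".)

A -> D

Check A → D: no single fragment contains all of {A, D}, and the restricted closure of {A} across the fragments never reaches {D}.
B → A, E is preserved.
A, D → C is preserved.
A, C → B is preserved.
C → E is preserved.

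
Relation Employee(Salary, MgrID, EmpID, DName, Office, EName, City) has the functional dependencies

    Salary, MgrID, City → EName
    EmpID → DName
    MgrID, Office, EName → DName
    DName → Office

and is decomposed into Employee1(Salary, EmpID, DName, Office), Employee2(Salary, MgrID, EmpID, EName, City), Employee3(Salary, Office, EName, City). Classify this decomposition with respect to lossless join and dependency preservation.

lossless but not dependency-preserving

Lossless test (chase): Rows 1 and 2 agree on EmpID; apply EmpID→DName and equate their DName entries. Rows 1 and 2 agree on DName; apply DName→Office and equate their Office entries. Row 2 is now all distinguished symbols — the join is lossless.
Dependency preservation: the restricted closure of {MgrID, Office, EName} across the fragments never reaches {DName}, so MgrID, Office, EName → DName cannot be enforced without a join — not preserved.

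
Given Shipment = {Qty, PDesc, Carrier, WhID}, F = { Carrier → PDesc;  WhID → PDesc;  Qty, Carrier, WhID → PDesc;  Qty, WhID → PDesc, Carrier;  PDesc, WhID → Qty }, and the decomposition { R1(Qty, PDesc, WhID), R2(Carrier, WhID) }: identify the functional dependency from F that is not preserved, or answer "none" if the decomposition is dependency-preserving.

Check Carrier → PDesc: no single fragment contains all of {PDesc, Carrier}, and the restricted closure of {Carrier} across the fragments never reaches {PDesc}.
WhID → PDesc is preserved.
Qty, Carrier, WhID → PDesc is preserved.
Qty, WhID → PDesc, Carrier is preserved.
PDesc, WhID → Qty is preserved.

Carrier → PDesc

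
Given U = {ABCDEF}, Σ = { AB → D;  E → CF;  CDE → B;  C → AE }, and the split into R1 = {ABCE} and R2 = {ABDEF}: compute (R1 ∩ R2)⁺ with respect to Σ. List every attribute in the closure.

R1 ∩ R2 = {ABE}.
AB → D applies, adding D
E → CF applies, adding CF
Closure: {ABCDEF}.

ABCDEF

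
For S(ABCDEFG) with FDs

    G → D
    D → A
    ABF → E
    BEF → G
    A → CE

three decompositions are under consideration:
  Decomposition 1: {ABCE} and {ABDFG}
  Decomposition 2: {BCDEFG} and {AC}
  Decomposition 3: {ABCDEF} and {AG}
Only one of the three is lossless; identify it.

Decomposition 1: common = {AB}, closure = {ABCE} → lossless.
Decomposition 2: common = {C}, closure = {C} → lossy.
Decomposition 3: common = {A}, closure = {ACE} → lossy.

Decomposition 1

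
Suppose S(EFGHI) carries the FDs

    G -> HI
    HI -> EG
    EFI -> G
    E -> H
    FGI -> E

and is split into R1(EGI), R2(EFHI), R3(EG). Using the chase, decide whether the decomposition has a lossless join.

Yes

Chase test. Columns are EFGHI; row i has aⱼ where attribute j ∈ Ri, else bᵢⱼ.
Initial tableau (one row per fragment):
  row 1: a1 b12 a3 b14 a5
  row 2: a1 a2 b23 a4 a5
  row 3: a1 b32 a3 b34 b35
Rows 1 and 3 agree on G; apply G→HI and equate their HI entries.
Rows 1 and 2 agree on E; apply E→H and equate their H entries.
Rows 1 and 2 agree on HI; apply HI→EG and equate their EG entries.
Row 2 is now all distinguished symbols — the join is lossless.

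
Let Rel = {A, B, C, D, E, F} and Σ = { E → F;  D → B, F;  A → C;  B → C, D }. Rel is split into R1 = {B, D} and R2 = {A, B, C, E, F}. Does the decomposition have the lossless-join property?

Yes

Common attributes: R1 ∩ R2 = {B}.
Closure of {B}: B → C, D applies, adding C, D; D → B, F applies, adding F. So (B)⁺ = {B, C, D, F}.
This closure contains every attribute of R1, so R1 ∩ R2 → R1. The join is lossless.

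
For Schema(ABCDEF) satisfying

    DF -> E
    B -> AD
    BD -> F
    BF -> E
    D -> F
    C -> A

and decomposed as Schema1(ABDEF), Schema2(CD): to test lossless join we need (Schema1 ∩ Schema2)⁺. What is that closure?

DEF

Schema1 ∩ Schema2 = {D}.
D → F applies, adding F
DF → E applies, adding E
Closure: {DEF}.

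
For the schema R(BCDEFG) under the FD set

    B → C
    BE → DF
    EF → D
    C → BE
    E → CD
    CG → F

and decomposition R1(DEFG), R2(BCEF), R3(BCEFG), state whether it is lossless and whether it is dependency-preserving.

Lossless test (chase): Rows 2 and 3 agree on BE; apply BE→DF and equate their DF entries. Rows 1 and 2 agree on EF; apply EF→D and equate their D entries. Rows 1 and 2 agree on E; apply E→CD and equate their CD entries. Rows 1 and 2 agree on C; apply C→BE and equate their BE entries. Row 1 is now all distinguished symbols — the join is lossless.
Dependency preservation: BE → DF; E → CD are not contained in any single fragment, but the restricted closure of each left-hand side across the fragments still reaches the right-hand side; the remaining FDs each lie inside some fragment. All dependencies are preserved.

lossless and dependency-preserving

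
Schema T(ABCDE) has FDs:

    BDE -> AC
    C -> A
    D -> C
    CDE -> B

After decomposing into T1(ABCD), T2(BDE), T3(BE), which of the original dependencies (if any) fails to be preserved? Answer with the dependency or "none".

BDE → AC: restricted closure across fragments reaches AC.
C → A lies within T1.
D → C lies within T1.
CDE → B: restricted closure across fragments reaches B.
Every dependency is enforceable on the fragments, so the decomposition is dependency-preserving.

none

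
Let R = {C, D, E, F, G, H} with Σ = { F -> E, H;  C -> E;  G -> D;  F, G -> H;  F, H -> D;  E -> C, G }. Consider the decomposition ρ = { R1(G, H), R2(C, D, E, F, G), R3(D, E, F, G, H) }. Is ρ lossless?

Yes

Chase test. Columns are C, D, E, F, G, H; row i has aⱼ where attribute j ∈ Ri, else bᵢⱼ.
Initial tableau (one row per fragment):
  row 1: b11 b12 b13 b14 a5 a6
  row 2: a1 a2 a3 a4 a5 b26
  row 3: b31 a2 a3 a4 a5 a6
Rows 2 and 3 agree on F; apply F→E, H and equate their E, H entries.
Rows 1 and 2 agree on G; apply G→D and equate their D entries.
Rows 2 and 3 agree on E; apply E→C, G and equate their C, G entries.
Row 2 is now all distinguished symbols — the join is lossless.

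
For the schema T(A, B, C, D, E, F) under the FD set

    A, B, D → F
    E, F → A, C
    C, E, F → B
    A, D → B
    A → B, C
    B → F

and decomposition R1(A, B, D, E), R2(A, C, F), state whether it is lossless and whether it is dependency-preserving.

Lossless test: (A)⁺ = {A, B, C, F}, which contains all of one fragment — lossless.
Dependency preservation: the restricted closure of {E, F} across the fragments never reaches {A, C}, so E, F → A, C cannot be enforced without a join — not preserved.

lossless but not dependency-preserving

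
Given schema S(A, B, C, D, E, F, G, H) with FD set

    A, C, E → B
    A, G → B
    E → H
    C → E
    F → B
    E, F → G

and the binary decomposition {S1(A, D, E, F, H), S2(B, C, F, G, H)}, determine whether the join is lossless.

No

Common attributes: S1 ∩ S2 = {F, H}.
Closure of {F, H}: F → B applies, adding B. So (F, H)⁺ = {B, F, H}.
The closure contains neither all of S1 = {A, D, E, F, H} nor all of S2 = {B, C, F, G, H}, so the common attributes are not a superkey of either fragment. The join is lossy.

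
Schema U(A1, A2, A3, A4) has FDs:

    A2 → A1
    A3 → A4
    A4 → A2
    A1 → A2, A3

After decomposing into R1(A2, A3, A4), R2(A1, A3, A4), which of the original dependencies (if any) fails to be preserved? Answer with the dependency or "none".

none

A2 → A1: restricted closure across fragments reaches A1.
A3 → A4 lies within R1.
A4 → A2 lies within R1.
A1 → A2, A3: restricted closure across fragments reaches A2, A3.
Every dependency is enforceable on the fragments, so the decomposition is dependency-preserving.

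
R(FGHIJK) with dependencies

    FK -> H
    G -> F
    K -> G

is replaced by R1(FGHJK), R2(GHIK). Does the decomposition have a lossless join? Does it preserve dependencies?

lossy but dependency-preserving

Lossless test: (GHK)⁺ = {FGHK}, which is a superkey of neither fragment — lossy.
Dependency preservation: every FD's attributes lie within a single fragment, so each can be enforced locally — preserved.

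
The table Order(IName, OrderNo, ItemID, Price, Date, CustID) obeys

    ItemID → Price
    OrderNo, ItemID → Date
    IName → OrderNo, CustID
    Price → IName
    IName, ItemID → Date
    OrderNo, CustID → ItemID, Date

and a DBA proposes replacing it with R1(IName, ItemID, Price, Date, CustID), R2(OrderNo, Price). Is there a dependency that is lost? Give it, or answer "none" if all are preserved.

Check OrderNo, CustID → ItemID, Date: no single fragment contains all of {OrderNo, ItemID, Date, CustID}, and the restricted closure of {OrderNo, CustID} across the fragments never reaches {ItemID, Date}.
ItemID → Price is preserved.
OrderNo, ItemID → Date is preserved.
IName → OrderNo, CustID is preserved.
Price → IName is preserved.
IName, ItemID → Date is preserved.

OrderNo, CustID → ItemID, Date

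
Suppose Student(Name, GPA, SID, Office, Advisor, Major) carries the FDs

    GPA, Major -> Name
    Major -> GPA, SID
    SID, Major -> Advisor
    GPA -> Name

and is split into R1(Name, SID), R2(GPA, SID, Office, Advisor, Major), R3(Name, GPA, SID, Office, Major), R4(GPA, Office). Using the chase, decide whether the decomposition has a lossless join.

Chase test. Columns are Name, GPA, SID, Office, Advisor, Major; row i has aⱼ where attribute j ∈ Ri, else bᵢⱼ.
Initial tableau (one row per fragment):
  row 1: a1 b12 a3 b14 b15 b16
  row 2: b21 a2 a3 a4 a5 a6
  row 3: a1 a2 a3 a4 b35 a6
  row 4: b41 a2 b43 a4 b45 b46
Rows 2 and 3 agree on GPA, Major; apply GPA, Major→Name and equate their Name entries.
Rows 2 and 3 agree on SID, Major; apply SID, Major→Advisor and equate their Advisor entries.
Rows 2 and 4 agree on GPA; apply GPA→Name and equate their Name entries.
Row 2 is now all distinguished symbols — the join is lossless.

Yes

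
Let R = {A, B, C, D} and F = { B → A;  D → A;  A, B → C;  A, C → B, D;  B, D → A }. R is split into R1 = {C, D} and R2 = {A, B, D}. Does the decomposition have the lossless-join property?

Common attributes: R1 ∩ R2 = {D}.
Closure of {D}: D → A applies, adding A. So (D)⁺ = {A, D}.
The closure contains neither all of R1 = {C, D} nor all of R2 = {A, B, D}, so the common attributes are not a superkey of either fragment. The join is lossy.

No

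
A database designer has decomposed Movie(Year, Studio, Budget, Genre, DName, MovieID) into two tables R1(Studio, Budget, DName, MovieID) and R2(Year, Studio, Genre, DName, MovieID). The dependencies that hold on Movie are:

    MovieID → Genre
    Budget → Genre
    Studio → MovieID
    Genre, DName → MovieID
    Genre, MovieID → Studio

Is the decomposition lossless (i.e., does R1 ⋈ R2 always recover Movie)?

Common attributes: R1 ∩ R2 = {Studio, DName, MovieID}.
Closure of {Studio, DName, MovieID}: MovieID → Genre applies, adding Genre. So (Studio, DName, MovieID)⁺ = {Studio, Genre, DName, MovieID}.
The closure contains neither all of R1 = {Studio, Budget, DName, MovieID} nor all of R2 = {Year, Studio, Genre, DName, MovieID}, so the common attributes are not a superkey of either fragment. The join is lossy.

No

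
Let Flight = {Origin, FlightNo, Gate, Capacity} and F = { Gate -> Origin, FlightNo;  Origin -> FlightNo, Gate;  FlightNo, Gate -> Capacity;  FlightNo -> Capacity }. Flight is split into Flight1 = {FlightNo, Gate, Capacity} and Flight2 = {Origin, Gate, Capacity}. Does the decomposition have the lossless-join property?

Common attributes: Flight1 ∩ Flight2 = {Gate, Capacity}.
Closure of {Gate, Capacity}: Gate → Origin, FlightNo applies, adding Origin, FlightNo. So (Gate, Capacity)⁺ = {Origin, FlightNo, Gate, Capacity}.
This closure contains every attribute of Flight1, so Flight1 ∩ Flight2 → Flight1. The join is lossless.

Yes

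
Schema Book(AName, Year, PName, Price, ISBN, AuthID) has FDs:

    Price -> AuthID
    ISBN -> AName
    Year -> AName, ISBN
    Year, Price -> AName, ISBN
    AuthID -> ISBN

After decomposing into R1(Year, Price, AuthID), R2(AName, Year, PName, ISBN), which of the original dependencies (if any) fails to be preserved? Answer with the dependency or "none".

Check AuthID → ISBN: no single fragment contains all of {ISBN, AuthID}, and the restricted closure of {AuthID} across the fragments never reaches {ISBN}.
Price → AuthID is preserved.
ISBN → AName is preserved.
Year → AName, ISBN is preserved.
Year, Price → AName, ISBN is preserved.

AuthID -> ISBN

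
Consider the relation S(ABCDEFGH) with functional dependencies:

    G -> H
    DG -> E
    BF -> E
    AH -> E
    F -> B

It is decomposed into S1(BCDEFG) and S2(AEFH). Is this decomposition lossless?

No

Common attributes: S1 ∩ S2 = {EF}.
Closure of {EF}: F → B applies, adding B. So (EF)⁺ = {BEF}.
The closure contains neither all of S1 = {BCDEFG} nor all of S2 = {AEFH}, so the common attributes are not a superkey of either fragment. The join is lossy.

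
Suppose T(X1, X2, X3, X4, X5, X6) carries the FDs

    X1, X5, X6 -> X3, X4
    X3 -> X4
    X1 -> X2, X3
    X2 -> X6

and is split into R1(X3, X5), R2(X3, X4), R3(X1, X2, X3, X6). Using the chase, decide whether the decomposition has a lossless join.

No

Chase test. Columns are X1, X2, X3, X4, X5, X6; row i has aⱼ where attribute j ∈ Ri, else bᵢⱼ.
Initial tableau (one row per fragment):
  row 1: b11 b12 a3 b14 a5 b16
  row 2: b21 b22 a3 a4 b25 b26
  row 3: a1 a2 a3 b34 b35 a6
Rows 1 and 2 agree on X3; apply X3→X4 and equate their X4 entries.
Rows 1 and 3 agree on X3; apply X3→X4 and equate their X4 entries.
No row becomes fully distinguished — the join is lossy.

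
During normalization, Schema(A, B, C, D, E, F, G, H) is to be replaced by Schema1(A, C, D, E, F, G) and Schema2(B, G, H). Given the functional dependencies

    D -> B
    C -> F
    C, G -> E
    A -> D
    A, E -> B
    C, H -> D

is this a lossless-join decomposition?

No

Common attributes: Schema1 ∩ Schema2 = {G}.
No dependency enlarges {G}, so (G)⁺ = {G}.
The closure contains neither all of Schema1 = {A, C, D, E, F, G} nor all of Schema2 = {B, G, H}, so the common attributes are not a superkey of either fragment. The join is lossy.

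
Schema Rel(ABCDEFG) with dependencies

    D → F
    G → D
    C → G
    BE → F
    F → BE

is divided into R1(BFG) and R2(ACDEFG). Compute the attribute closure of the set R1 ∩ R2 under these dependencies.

R1 ∩ R2 = {FG}.
G → D applies, adding D
F → BE applies, adding BE
Closure: {BDEFG}.

BDEFG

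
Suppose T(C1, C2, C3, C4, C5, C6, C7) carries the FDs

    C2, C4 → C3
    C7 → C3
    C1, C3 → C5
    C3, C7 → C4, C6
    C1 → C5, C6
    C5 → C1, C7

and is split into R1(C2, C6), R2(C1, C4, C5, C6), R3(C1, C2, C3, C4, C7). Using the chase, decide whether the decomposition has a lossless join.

Chase test. Columns are C1, C2, C3, C4, C5, C6, C7; row i has aⱼ where attribute j ∈ Ri, else bᵢⱼ.
Initial tableau (one row per fragment):
  row 1: b11 a2 b13 b14 b15 a6 b17
  row 2: a1 b22 b23 a4 a5 a6 b27
  row 3: a1 a2 a3 a4 b35 b36 a7
Rows 2 and 3 agree on C1; apply C1→C5, C6 and equate their C5, C6 entries.
Rows 2 and 3 agree on C5; apply C5→C1, C7 and equate their C1, C7 entries.
Rows 2 and 3 agree on C7; apply C7→C3 and equate their C3 entries.
Row 3 is now all distinguished symbols — the join is lossless.

Yes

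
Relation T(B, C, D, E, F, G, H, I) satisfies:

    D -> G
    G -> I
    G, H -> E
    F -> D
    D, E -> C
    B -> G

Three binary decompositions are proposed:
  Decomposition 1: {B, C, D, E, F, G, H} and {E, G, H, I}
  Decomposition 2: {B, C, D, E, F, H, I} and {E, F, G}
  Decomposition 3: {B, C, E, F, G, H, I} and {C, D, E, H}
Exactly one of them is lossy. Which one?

Decomposition 1: common = {E, G, H}, closure = {E, G, H, I} → lossless.
Decomposition 2: common = {E, F}, closure = {C, D, E, F, G, I} → lossless.
Decomposition 3: common = {C, E, H}, closure = {C, E, H} → lossy.

Decomposition 3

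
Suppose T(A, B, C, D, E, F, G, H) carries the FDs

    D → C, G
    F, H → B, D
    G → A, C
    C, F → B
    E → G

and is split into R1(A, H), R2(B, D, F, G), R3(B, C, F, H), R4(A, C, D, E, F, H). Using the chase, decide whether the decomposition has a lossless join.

Chase test. Columns are A, B, C, D, E, F, G, H; row i has aⱼ where attribute j ∈ Ri, else bᵢⱼ.
Initial tableau (one row per fragment):
  row 1: a1 b12 b13 b14 b15 b16 b17 a8
  row 2: b21 a2 b23 a4 b25 a6 a7 b28
  row 3: b31 a2 a3 b34 b35 a6 b37 a8
  row 4: a1 b42 a3 a4 a5 a6 b47 a8
Rows 2 and 4 agree on D; apply D→C, G and equate their C, G entries.
Rows 3 and 4 agree on F, H; apply F, H→B, D and equate their B, D entries.
Rows 2 and 4 agree on G; apply G→A, C and equate their A, C entries.
Rows 2 and 3 agree on D; apply D→C, G and equate their C, G entries.
Rows 2 and 3 agree on G; apply G→A, C and equate their A, C entries.
Row 4 is now all distinguished symbols — the join is lossless.

Yes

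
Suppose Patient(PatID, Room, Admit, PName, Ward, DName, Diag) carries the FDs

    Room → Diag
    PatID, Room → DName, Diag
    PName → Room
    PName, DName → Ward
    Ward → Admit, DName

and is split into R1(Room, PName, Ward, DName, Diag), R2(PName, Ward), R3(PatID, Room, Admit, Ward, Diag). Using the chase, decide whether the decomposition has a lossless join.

Chase test. Columns are PatID, Room, Admit, PName, Ward, DName, Diag; row i has aⱼ where attribute j ∈ Ri, else bᵢⱼ.
Initial tableau (one row per fragment):
  row 1: b11 a2 b13 a4 a5 a6 a7
  row 2: b21 b22 b23 a4 a5 b26 b27
  row 3: a1 a2 a3 b34 a5 b36 a7
Rows 1 and 2 agree on PName; apply PName→Room and equate their Room entries.
Rows 1 and 2 agree on Ward; apply Ward→Admit, DName and equate their Admit, DName entries.
Rows 1 and 3 agree on Ward; apply Ward→Admit, DName and equate their Admit, DName entries.
Rows 1 and 2 agree on Room; apply Room→Diag and equate their Diag entries.
No row becomes fully distinguished — the join is lossy.

No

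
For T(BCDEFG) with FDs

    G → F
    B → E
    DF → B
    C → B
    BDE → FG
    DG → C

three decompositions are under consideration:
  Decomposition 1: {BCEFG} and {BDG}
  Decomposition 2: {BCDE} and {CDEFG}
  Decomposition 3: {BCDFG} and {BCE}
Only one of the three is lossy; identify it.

Decomposition 1: common = {BG}, closure = {BEFG} → lossy.
Decomposition 2: common = {CDE}, closure = {BCDEFG} → lossless.
Decomposition 3: common = {BC}, closure = {BCE} → lossless.

Decomposition 1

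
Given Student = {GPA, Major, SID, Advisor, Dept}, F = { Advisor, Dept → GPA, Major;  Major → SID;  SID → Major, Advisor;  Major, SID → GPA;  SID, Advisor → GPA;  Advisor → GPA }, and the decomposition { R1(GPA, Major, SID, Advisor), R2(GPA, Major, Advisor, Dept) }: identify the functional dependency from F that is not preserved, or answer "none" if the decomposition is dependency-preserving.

none

Advisor, Dept → GPA, Major lies within R2.
Major → SID lies within R1.
SID → Major, Advisor lies within R1.
Major, SID → GPA lies within R1.
SID, Advisor → GPA lies within R1.
Advisor → GPA lies within R1.
Every dependency is enforceable on the fragments, so the decomposition is dependency-preserving.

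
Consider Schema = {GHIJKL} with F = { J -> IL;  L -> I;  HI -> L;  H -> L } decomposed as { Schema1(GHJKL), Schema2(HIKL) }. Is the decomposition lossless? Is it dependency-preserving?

lossless and dependency-preserving

Lossless test: (HKL)⁺ = {HIKL}, which contains all of one fragment — lossless.
Dependency preservation: J → IL is not contained in any single fragment, but the restricted closure of its left-hand side across the fragments still reaches the right-hand side; the remaining FDs each lie inside some fragment. All dependencies are preserved.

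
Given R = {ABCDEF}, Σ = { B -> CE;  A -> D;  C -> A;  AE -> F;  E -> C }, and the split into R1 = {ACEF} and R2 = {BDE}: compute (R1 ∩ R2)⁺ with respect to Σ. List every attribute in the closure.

R1 ∩ R2 = {E}.
E → C applies, adding C
C → A applies, adding A
AE → F applies, adding F
A → D applies, adding D
Closure: {ACDEF}.

ACDEF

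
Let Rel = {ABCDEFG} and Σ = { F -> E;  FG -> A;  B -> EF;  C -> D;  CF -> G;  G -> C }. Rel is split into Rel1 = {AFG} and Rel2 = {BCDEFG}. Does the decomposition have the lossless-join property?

Common attributes: Rel1 ∩ Rel2 = {FG}.
Closure of {FG}: F → E applies, adding E; FG → A applies, adding A; G → C applies, adding C; C → D applies, adding D. So (FG)⁺ = {ACDEFG}.
This closure contains every attribute of Rel1, so Rel1 ∩ Rel2 → Rel1. The join is lossless.

Yes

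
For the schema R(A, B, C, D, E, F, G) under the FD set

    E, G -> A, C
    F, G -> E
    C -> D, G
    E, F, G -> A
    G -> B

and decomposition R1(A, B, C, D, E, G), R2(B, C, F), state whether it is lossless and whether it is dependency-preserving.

lossy and not dependency-preserving

Lossless test: (B, C)⁺ = {B, C, D, G}, which is a superkey of neither fragment — lossy.
Dependency preservation: the restricted closure of {F, G} across the fragments never reaches {E}, so F, G → E cannot be enforced without a join — not preserved.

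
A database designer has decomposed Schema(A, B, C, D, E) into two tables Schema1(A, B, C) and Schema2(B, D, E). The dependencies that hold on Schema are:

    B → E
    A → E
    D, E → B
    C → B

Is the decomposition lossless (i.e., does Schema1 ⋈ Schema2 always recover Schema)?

Common attributes: Schema1 ∩ Schema2 = {B}.
Closure of {B}: B → E applies, adding E. So (B)⁺ = {B, E}.
The closure contains neither all of Schema1 = {A, B, C} nor all of Schema2 = {B, D, E}, so the common attributes are not a superkey of either fragment. The join is lossy.

No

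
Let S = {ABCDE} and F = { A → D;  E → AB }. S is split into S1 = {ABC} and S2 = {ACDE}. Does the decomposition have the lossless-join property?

No

Common attributes: S1 ∩ S2 = {AC}.
Closure of {AC}: A → D applies, adding D. So (AC)⁺ = {ACD}.
The closure contains neither all of S1 = {ABC} nor all of S2 = {ACDE}, so the common attributes are not a superkey of either fragment. The join is lossy.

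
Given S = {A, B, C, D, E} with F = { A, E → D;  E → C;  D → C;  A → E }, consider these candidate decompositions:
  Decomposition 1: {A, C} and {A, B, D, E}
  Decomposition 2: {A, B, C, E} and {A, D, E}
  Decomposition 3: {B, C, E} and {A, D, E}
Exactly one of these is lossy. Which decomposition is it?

Decomposition 3

Decomposition 1: common = {A}, closure = {A, C, D, E} → lossless.
Decomposition 2: common = {A, E}, closure = {A, C, D, E} → lossless.
Decomposition 3: common = {E}, closure = {C, E} → lossy.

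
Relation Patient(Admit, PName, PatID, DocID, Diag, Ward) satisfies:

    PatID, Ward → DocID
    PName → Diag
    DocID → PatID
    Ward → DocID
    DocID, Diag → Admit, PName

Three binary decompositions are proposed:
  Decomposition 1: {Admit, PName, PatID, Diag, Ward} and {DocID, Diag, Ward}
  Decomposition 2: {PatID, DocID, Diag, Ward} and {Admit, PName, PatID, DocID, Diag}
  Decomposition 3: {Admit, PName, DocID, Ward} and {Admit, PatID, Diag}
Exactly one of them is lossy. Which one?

Decomposition 3

Decomposition 1: common = {Diag, Ward}, closure = {Admit, PName, PatID, DocID, Diag, Ward} → lossless.
Decomposition 2: common = {PatID, DocID, Diag}, closure = {Admit, PName, PatID, DocID, Diag} → lossless.
Decomposition 3: common = {Admit}, closure = {Admit} → lossy.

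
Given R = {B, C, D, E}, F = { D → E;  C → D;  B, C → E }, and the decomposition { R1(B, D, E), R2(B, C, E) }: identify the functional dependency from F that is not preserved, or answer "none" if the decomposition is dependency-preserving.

C → D

Check C → D: no single fragment contains all of {C, D}, and the restricted closure of {C} across the fragments never reaches {D}.
D → E is preserved.
B, C → E is preserved.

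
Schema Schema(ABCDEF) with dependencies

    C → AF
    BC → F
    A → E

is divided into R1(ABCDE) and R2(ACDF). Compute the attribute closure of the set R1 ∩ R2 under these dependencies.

ACDEF

R1 ∩ R2 = {ACD}.
C → AF applies, adding F
A → E applies, adding E
Closure: {ACDEF}.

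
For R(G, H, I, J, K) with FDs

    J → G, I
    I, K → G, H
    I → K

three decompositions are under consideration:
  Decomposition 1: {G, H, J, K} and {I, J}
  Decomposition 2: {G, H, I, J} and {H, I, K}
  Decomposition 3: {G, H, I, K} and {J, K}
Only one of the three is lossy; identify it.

Decomposition 3

Decomposition 1: common = {J}, closure = {G, H, I, J, K} → lossless.
Decomposition 2: common = {H, I}, closure = {G, H, I, K} → lossless.
Decomposition 3: common = {K}, closure = {K} → lossy.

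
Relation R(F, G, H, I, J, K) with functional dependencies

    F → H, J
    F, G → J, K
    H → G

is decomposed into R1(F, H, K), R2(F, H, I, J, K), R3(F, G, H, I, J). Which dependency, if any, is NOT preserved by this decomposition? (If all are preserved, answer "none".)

F → H, J lies within R2.
F, G → J, K: restricted closure across fragments reaches J, K.
H → G lies within R3.
Every dependency is enforceable on the fragments, so the decomposition is dependency-preserving.

none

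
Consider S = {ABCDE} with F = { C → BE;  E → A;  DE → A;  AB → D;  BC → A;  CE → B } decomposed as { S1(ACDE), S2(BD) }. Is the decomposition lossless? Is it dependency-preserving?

Lossless test: (D)⁺ = {D}, which is a superkey of neither fragment — lossy.
Dependency preservation: the restricted closure of {C} across the fragments never reaches {BE}, so C → BE cannot be enforced without a join — not preserved.

lossy and not dependency-preserving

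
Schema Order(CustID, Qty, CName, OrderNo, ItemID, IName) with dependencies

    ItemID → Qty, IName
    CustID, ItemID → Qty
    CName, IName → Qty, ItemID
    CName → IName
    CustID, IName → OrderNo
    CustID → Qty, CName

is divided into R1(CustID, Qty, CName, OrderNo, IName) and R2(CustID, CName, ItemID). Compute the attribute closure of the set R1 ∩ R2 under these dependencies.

R1 ∩ R2 = {CustID, CName}.
CName → IName applies, adding IName
CustID, IName → OrderNo applies, adding OrderNo
CustID → Qty, CName applies, adding Qty
CName, IName → Qty, ItemID applies, adding ItemID
Closure: {CustID, Qty, CName, OrderNo, ItemID, IName}.

CustID, Qty, CName, OrderNo, ItemID, IName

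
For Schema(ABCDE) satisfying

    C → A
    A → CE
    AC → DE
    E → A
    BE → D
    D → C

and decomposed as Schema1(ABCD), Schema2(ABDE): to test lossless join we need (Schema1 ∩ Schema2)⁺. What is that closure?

Schema1 ∩ Schema2 = {ABD}.
A → CE applies, adding CE
Closure: {ABCDE}.

ABCDE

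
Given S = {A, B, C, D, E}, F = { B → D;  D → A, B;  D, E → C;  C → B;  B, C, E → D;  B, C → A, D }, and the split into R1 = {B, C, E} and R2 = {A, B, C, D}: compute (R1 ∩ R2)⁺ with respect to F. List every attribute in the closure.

A, B, C, D

R1 ∩ R2 = {B, C}.
B → D applies, adding D
D → A, B applies, adding A
Closure: {A, B, C, D}.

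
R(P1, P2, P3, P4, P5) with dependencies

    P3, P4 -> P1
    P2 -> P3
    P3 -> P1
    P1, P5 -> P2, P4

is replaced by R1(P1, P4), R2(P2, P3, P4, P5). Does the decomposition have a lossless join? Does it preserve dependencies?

lossy and not dependency-preserving

Lossless test: (P4)⁺ = {P4}, which is a superkey of neither fragment — lossy.
Dependency preservation: the restricted closure of {P3, P4} across the fragments never reaches {P1}, so P3, P4 → P1 cannot be enforced without a join — not preserved.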